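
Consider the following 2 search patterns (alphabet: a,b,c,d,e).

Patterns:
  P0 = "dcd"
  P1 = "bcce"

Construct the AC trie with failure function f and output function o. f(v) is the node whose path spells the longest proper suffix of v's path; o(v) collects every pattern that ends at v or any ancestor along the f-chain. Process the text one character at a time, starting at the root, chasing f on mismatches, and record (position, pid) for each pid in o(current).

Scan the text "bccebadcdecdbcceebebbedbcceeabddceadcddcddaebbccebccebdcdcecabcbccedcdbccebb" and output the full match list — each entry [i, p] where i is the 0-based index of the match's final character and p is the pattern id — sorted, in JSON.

Build automaton:
Trie nodes:
  0='ε' goto b→4 d→1
  1='d' goto c→2
  2='dc' goto d→3
  3='dcd' goto ·  ←P0
  4='b' goto c→5
  5='bc' goto c→6
  6='bcc' goto e→7
  7='bcce' goto ·  ←P1

BFS fail/out derivation:
  fail(1) 'd': from fail(0)=0 chase 'd': 0 ⇒ 0;  out=∅∪out(0)=∅
  fail(4) 'b': from fail(0)=0 chase 'b': 0 ⇒ 0;  out=∅∪out(0)=∅
  fail(2) 'dc': from fail(1)=0 chase 'c': 0 ⇒ 0;  out=∅∪out(0)=∅
  fail(5) 'bc': from fail(4)=0 chase 'c': 0 ⇒ 0;  out=∅∪out(0)=∅
  fail(3) 'dcd': from fail(2)=0 chase 'd': 0 ⇒ 1;  out={0}∪out(1)={0}
  fail(6) 'bcc': from fail(5)=0 chase 'c': 0 ⇒ 0;  out=∅∪out(0)=∅
  fail(7) 'bcce': from fail(6)=0 chase 'e': 0 ⇒ 0;  out={1}∪out(0)={1}

Text stream:
[0] read 'b'  n0⇒n4
[1] read 'c'  n4⇒n5
[2] read 'c'  n5⇒n6
[3] read 'e'  n6⇒n7  ** P1@[0:3]
[4] read 'b'  n7⇒n4 (fail-walked)
[5] read 'a'  n4⇒n0 (fail-walked)
[6] read 'd'  n0⇒n1
[7] read 'c'  n1⇒n2
[8] read 'd'  n2⇒n3  ** P0@[6:8]
[9] read 'e'  n3⇒n0 (fail-walked)
[10] read 'c'  n0⇒n0
[11] read 'd'  n0⇒n1
[12] read 'b'  n1⇒n4 (fail-walked)
[13] read 'c'  n4⇒n5
[14] read 'c'  n5⇒n6
[15] read 'e'  n6⇒n7  ** P1@[12:15]
[16] read 'e'  n7⇒n0 (fail-walked)
[17] read 'b'  n0⇒n4
[18] read 'e'  n4⇒n0 (fail-walked)
[19] read 'b'  n0⇒n4
[20] read 'b'  n4⇒n4 (fail-walked)
[21] read 'e'  n4⇒n0 (fail-walked)
[22] read 'd'  n0⇒n1
[23] read 'b'  n1⇒n4 (fail-walked)
[24] read 'c'  n4⇒n5
[25] read 'c'  n5⇒n6
[26] read 'e'  n6⇒n7  ** P1@[23:26]
[27] read 'e'  n7⇒n0 (fail-walked)
[28] read 'a'  n0⇒n0
[29] read 'b'  n0⇒n4
[30] read 'd'  n4⇒n1 (fail-walked)
[31] read 'd'  n1⇒n1 (fail-walked)
[32] read 'c'  n1⇒n2
[33] read 'e'  n2⇒n0 (fail-walked)
[34] read 'a'  n0⇒n0
[35] read 'd'  n0⇒n1
[36] read 'c'  n1⇒n2
[37] read 'd'  n2⇒n3  ** P0@[35:37]
[38] read 'd'  n3⇒n1 (fail-walked)
[39] read 'c'  n1⇒n2
[40] read 'd'  n2⇒n3  ** P0@[38:40]
[41] read 'd'  n3⇒n1 (fail-walked)
[42] read 'a'  n1⇒n0 (fail-walked)
[43] read 'e'  n0⇒n0
[44] read 'b'  n0⇒n4
[45] read 'b'  n4⇒n4 (fail-walked)
[46] read 'c'  n4⇒n5
[47] read 'c'  n5⇒n6
[48] read 'e'  n6⇒n7  ** P1@[45:48]
[49] read 'b'  n7⇒n4 (fail-walked)
[50] read 'c'  n4⇒n5
[51] read 'c'  n5⇒n6
[52] read 'e'  n6⇒n7  ** P1@[49:52]
[53] read 'b'  n7⇒n4 (fail-walked)
[54] read 'd'  n4⇒n1 (fail-walked)
[55] read 'c'  n1⇒n2
[56] read 'd'  n2⇒n3  ** P0@[54:56]
[57] read 'c'  n3⇒n2 (fail-walked)
[58] read 'e'  n2⇒n0 (fail-walked)
[59] read 'c'  n0⇒n0
[60] read 'a'  n0⇒n0
[61] read 'b'  n0⇒n4
[62] read 'c'  n4⇒n5
[63] read 'b'  n5⇒n4 (fail-walked)
[64] read 'c'  n4⇒n5
[65] read 'c'  n5⇒n6
[66] read 'e'  n6⇒n7  ** P1@[63:66]
[67] read 'd'  n7⇒n1 (fail-walked)
[68] read 'c'  n1⇒n2
[69] read 'd'  n2⇒n3  ** P0@[67:69]
[70] read 'b'  n3⇒n4 (fail-walked)
[71] read 'c'  n4⇒n5
[72] read 'c'  n5⇒n6
[73] read 'e'  n6⇒n7  ** P1@[70:73]
[74] read 'b'  n7⇒n4 (fail-walked)
[75] read 'b'  n4⇒n4 (fail-walked)

All matches (sorted): [[3,1],[8,0],[15,1],[26,1],[37,0],[40,0],[48,1],[52,1],[56,0],[66,1],[69,0],[73,1]]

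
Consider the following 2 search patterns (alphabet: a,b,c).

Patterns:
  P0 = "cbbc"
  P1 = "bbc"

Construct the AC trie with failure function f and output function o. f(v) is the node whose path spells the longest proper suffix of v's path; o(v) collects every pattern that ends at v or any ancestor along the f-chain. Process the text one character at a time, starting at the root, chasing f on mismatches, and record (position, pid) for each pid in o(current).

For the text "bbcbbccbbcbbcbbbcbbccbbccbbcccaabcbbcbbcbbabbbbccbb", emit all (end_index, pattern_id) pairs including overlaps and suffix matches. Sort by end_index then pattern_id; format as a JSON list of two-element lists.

Build automaton:
Trie (insert patterns):
  0='ε' goto b→5 c→1
  1='c' goto b→2
  2='cb' goto b→3
  3='cbb' goto c→4
  4='cbbc' goto ·  [P0 ends]
  5='b' goto b→6
  6='bb' goto c→7
  7='bbc' goto ·  [P1 ends]

Failure links (BFS by depth):
  fail(1) 'c': from fail(0)=0 chase 'c': 0 ⇒ 0;  out=∅∪out(0)=∅
  fail(5) 'b': from fail(0)=0 chase 'b': 0 ⇒ 0;  out=∅∪out(0)=∅
  fail(2) 'cb': from fail(1)=0 chase 'b': 0 ⇒ 5;  out=∅∪out(5)=∅
  fail(6) 'bb': from fail(5)=0 chase 'b': 0 ⇒ 5;  out=∅∪out(5)=∅
  fail(3) 'cbb': from fail(2)=5 chase 'b': 5 ⇒ 6;  out=∅∪out(6)=∅
  fail(7) 'bbc': from fail(6)=5 chase 'c': 5→0 ⇒ 1;  out={1}∪out(1)={1}
  fail(4) 'cbbc': from fail(3)=6 chase 'c': 6 ⇒ 7;  out={0}∪out(7)={0,1}

Text stream:
i=0 'b': node 0→5
i=1 'b': node 5→6
i=2 'c': node 6→7  emit P1@[0:2]
i=3 'b': node 7→2 (via fail)
i=4 'b': node 2→3
i=5 'c': node 3→4  emit P0@[2:5],P1@[3:5]
i=6 'c': node 4→1 (via fail)
i=7 'b': node 1→2
i=8 'b': node 2→3
i=9 'c': node 3→4  emit P0@[6:9],P1@[7:9]
i=10 'b': node 4→2 (via fail)
i=11 'b': node 2→3
i=12 'c': node 3→4  emit P0@[9:12],P1@[10:12]
i=13 'b': node 4→2 (via fail)
i=14 'b': node 2→3
i=15 'b': node 3→6 (via fail)
i=16 'c': node 6→7  emit P1@[14:16]
i=17 'b': node 7→2 (via fail)
i=18 'b': node 2→3
i=19 'c': node 3→4  emit P0@[16:19],P1@[17:19]
i=20 'c': node 4→1 (via fail)
i=21 'b': node 1→2
i=22 'b': node 2→3
i=23 'c': node 3→4  emit P0@[20:23],P1@[21:23]
i=24 'c': node 4→1 (via fail)
i=25 'b': node 1→2
i=26 'b': node 2→3
i=27 'c': node 3→4  emit P0@[24:27],P1@[25:27]
i=28 'c': node 4→1 (via fail)
i=29 'c': node 1→1 (via fail)
i=30 'a': node 1→0 (via fail)
i=31 'a': node 0→0
i=32 'b': node 0→5
i=33 'c': node 5→1 (via fail)
i=34 'b': node 1→2
i=35 'b': node 2→3
i=36 'c': node 3→4  emit P0@[33:36],P1@[34:36]
i=37 'b': node 4→2 (via fail)
i=38 'b': node 2→3
i=39 'c': node 3→4  emit P0@[36:39],P1@[37:39]
i=40 'b': node 4→2 (via fail)
i=41 'b': node 2→3
i=42 'a': node 3→0 (via fail)
i=43 'b': node 0→5
i=44 'b': node 5→6
i=45 'b': node 6→6 (via fail)
i=46 'b': node 6→6 (via fail)
i=47 'c': node 6→7  emit P1@[45:47]
i=48 'c': node 7→1 (via fail)
i=49 'b': node 1→2
i=50 'b': node 2→3

All matches (sorted): [[2,1],[5,0],[5,1],[9,0],[9,1],[12,0],[12,1],[16,1],[19,0],[19,1],[23,0],[23,1],[27,0],[27,1],[36,0],[36,1],[39,0],[39,1],[47,1]]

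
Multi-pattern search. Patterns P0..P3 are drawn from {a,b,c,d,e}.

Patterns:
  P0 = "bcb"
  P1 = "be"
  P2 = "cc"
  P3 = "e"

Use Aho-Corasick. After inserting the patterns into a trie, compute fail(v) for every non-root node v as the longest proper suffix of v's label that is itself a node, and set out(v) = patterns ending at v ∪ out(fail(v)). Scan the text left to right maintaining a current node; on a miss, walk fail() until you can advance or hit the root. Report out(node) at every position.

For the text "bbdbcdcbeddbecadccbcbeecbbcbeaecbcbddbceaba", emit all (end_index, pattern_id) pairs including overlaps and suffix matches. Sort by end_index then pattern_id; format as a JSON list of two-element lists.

Build:
Trie (insert patterns):
  0='ε' goto b→1 c→5 e→7
  1='b' goto c→2 e→4
  2='bc' goto b→3
  3='bcb' goto ·  ←P0
  4='be' goto ·  ←P1
  5='c' goto c→6
  6='cc' goto ·  ←P2
  7='e' goto ·  ←P3

BFS fail/out derivation:
  n1('b'): parent n0 fail=0; on 'b' 0 → fail=0;  out ∅∪∅=∅
  n5('c'): parent n0 fail=0; on 'c' 0 → fail=0;  out ∅∪∅=∅
  n7('e'): parent n0 fail=0; on 'e' 0 → fail=0;  out {3}∪∅={3}
  n2('bc'): parent n1 fail=0; on 'c' 0 → fail=5;  out ∅∪∅=∅
  n4('be'): parent n1 fail=0; on 'e' 0 → fail=7;  out {1}∪{3}={1,3}
  n6('cc'): parent n5 fail=0; on 'c' 0 → fail=5;  out {2}∪∅={2}
  n3('bcb'): parent n2 fail=5; on 'b' 5→0 → fail=1;  out {0}∪∅={0}

Scan:
i=0 'b': node 0→1
i=1 'b': node 1→1 ·f
i=2 'd': node 1→0 ·f
i=3 'b': node 0→1
i=4 'c': node 1→2
i=5 'd': node 2→0 ·f
i=6 'c': node 0→5
i=7 'b': node 5→1 ·f
i=8 'e': node 1→4  ** P1@[7:8],P3@[8:8]
i=9 'd': node 4→0 ·f
i=10 'd': node 0→0
i=11 'b': node 0→1
i=12 'e': node 1→4  ** P1@[11:12],P3@[12:12]
i=13 'c': node 4→5 ·f
i=14 'a': node 5→0 ·f
i=15 'd': node 0→0
i=16 'c': node 0→5
i=17 'c': node 5→6  ** P2@[16:17]
i=18 'b': node 6→1 ·f
i=19 'c': node 1→2
i=20 'b': node 2→3  ** P0@[18:20]
i=21 'e': node 3→4 ·f  ** P1@[20:21],P3@[21:21]
i=22 'e': node 4→7 ·f  ** P3@[22:22]
i=23 'c': node 7→5 ·f
i=24 'b': node 5→1 ·f
i=25 'b': node 1→1 ·f
i=26 'c': node 1→2
i=27 'b': node 2→3  ** P0@[25:27]
i=28 'e': node 3→4 ·f  ** P1@[27:28],P3@[28:28]
i=29 'a': node 4→0 ·f
i=30 'e': node 0→7  ** P3@[30:30]
i=31 'c': node 7→5 ·f
i=32 'b': node 5→1 ·f
i=33 'c': node 1→2
i=34 'b': node 2→3  ** P0@[32:34]
i=35 'd': node 3→0 ·f
i=36 'd': node 0→0
i=37 'b': node 0→1
i=38 'c': node 1→2
i=39 'e': node 2→7 ·f  ** P3@[39:39]
i=40 'a': node 7→0 ·f
i=41 'b': node 0→1
i=42 'a': node 1→0 ·f

Result: [[8,1],[8,3],[12,1],[12,3],[17,2],[20,0],[21,1],[21,3],[22,3],[27,0],[28,1],[28,3],[30,3],[34,0],[39,3]]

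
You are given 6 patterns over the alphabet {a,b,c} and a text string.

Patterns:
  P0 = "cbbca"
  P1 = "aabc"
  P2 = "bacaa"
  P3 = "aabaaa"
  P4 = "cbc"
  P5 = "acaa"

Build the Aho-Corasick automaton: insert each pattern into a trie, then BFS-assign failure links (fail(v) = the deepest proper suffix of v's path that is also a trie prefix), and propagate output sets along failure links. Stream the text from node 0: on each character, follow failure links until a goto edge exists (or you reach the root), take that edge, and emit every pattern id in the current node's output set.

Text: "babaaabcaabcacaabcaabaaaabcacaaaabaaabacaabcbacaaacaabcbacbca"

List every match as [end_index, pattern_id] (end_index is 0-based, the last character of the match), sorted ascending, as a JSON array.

Build automaton:
Trie (insert patterns):
  n0 'ε': a→6 b→10 c→1
  n1 'c': b→2
  n2 'cb': b→3 c→18
  n3 'cbb': c→4
  n4 'cbbc': a→5
  n5 'cbbca': ·  [P0 ends]
  n6 'a': a→7 c→19
  n7 'aa': b→8
  n8 'aab': a→15 c→9
  n9 'aabc': ·  [P1 ends]
  n10 'b': a→11
  n11 'ba': c→12
  n12 'bac': a→13
  n13 'baca': a→14
  n14 'bacaa': ·  [P2 ends]
  n15 'aaba': a→16
  n16 'aabaa': a→17
  n17 'aabaaa': ·  [P3 ends]
  n18 'cbc': ·  [P4 ends]
  n19 'ac': a→20
  n20 'aca': a→21
  n21 'acaa': ·  [P5 ends]

BFS fail/out derivation:
  n1('c'): parent n0 fail=0; on 'c' 0 → fail=0;  out ∅∪∅=∅
  n6('a'): parent n0 fail=0; on 'a' 0 → fail=0;  out ∅∪∅=∅
  n10('b'): parent n0 fail=0; on 'b' 0 → fail=0;  out ∅∪∅=∅
  n2('cb'): parent n1 fail=0; on 'b' 0 → fail=10;  out ∅∪∅=∅
  n7('aa'): parent n6 fail=0; on 'a' 0 → fail=6;  out ∅∪∅=∅
  n11('ba'): parent n10 fail=0; on 'a' 0 → fail=6;  out ∅∪∅=∅
  n19('ac'): parent n6 fail=0; on 'c' 0 → fail=1;  out ∅∪∅=∅
  n3('cbb'): parent n2 fail=10; on 'b' 10→0 → fail=10;  out ∅∪∅=∅
  n8('aab'): parent n7 fail=6; on 'b' 6→0 → fail=10;  out ∅∪∅=∅
  n12('bac'): parent n11 fail=6; on 'c' 6 → fail=19;  out ∅∪∅=∅
  n18('cbc'): parent n2 fail=10; on 'c' 10→0 → fail=1;  out {4}∪∅={4}
  n20('aca'): parent n19 fail=1; on 'a' 1→0 → fail=6;  out ∅∪∅=∅
  n4('cbbc'): parent n3 fail=10; on 'c' 10→0 → fail=1;  out ∅∪∅=∅
  n9('aabc'): parent n8 fail=10; on 'c' 10→0 → fail=1;  out {1}∪∅={1}
  n13('baca'): parent n12 fail=19; on 'a' 19 → fail=20;  out ∅∪∅=∅
  n15('aaba'): parent n8 fail=10; on 'a' 10 → fail=11;  out ∅∪∅=∅
  n21('acaa'): parent n20 fail=6; on 'a' 6 → fail=7;  out {5}∪∅={5}
  n5('cbbca'): parent n4 fail=1; on 'a' 1→0 → fail=6;  out {0}∪∅={0}
  n14('bacaa'): parent n13 fail=20; on 'a' 20 → fail=21;  out {2}∪{5}={2,5}
  n16('aabaa'): parent n15 fail=11; on 'a' 11→6 → fail=7;  out ∅∪∅=∅
  n17('aabaaa'): parent n16 fail=7; on 'a' 7→6 → fail=7;  out {3}∪∅={3}

Scan:
pos 0 'b': at 10
pos 1 'a': at 11
pos 2 'b': at 10 (fail-walked)
pos 3 'a': at 11
pos 4 'a': at 7 (fail-walked)
pos 5 'a': at 7 (fail-walked)
pos 6 'b': at 8
pos 7 'c': at 9  → match P1@[4:7]
pos 8 'a': at 6 (fail-walked)
pos 9 'a': at 7
pos 10 'b': at 8
pos 11 'c': at 9  → match P1@[8:11]
pos 12 'a': at 6 (fail-walked)
pos 13 'c': at 19
pos 14 'a': at 20
pos 15 'a': at 21  → match P5@[12:15]
pos 16 'b': at 8 (fail-walked)
pos 17 'c': at 9  → match P1@[14:17]
pos 18 'a': at 6 (fail-walked)
pos 19 'a': at 7
pos 20 'b': at 8
pos 21 'a': at 15
pos 22 'a': at 16
pos 23 'a': at 17  → match P3@[18:23]
pos 24 'a': at 7 (fail-walked)
pos 25 'b': at 8
pos 26 'c': at 9  → match P1@[23:26]
pos 27 'a': at 6 (fail-walked)
pos 28 'c': at 19
pos 29 'a': at 20
pos 30 'a': at 21  → match P5@[27:30]
pos 31 'a': at 7 (fail-walked)
pos 32 'a': at 7 (fail-walked)
pos 33 'b': at 8
pos 34 'a': at 15
pos 35 'a': at 16
pos 36 'a': at 17  → match P3@[31:36]
pos 37 'b': at 8 (fail-walked)
pos 38 'a': at 15
pos 39 'c': at 12 (fail-walked)
pos 40 'a': at 13
pos 41 'a': at 14  → match P2@[37:41],P5@[38:41]
pos 42 'b': at 8 (fail-walked)
pos 43 'c': at 9  → match P1@[40:43]
pos 44 'b': at 2 (fail-walked)
pos 45 'a': at 11 (fail-walked)
pos 46 'c': at 12
pos 47 'a': at 13
pos 48 'a': at 14  → match P2@[44:48],P5@[45:48]
pos 49 'a': at 7 (fail-walked)
pos 50 'c': at 19 (fail-walked)
pos 51 'a': at 20
pos 52 'a': at 21  → match P5@[49:52]
pos 53 'b': at 8 (fail-walked)
pos 54 'c': at 9  → match P1@[51:54]
pos 55 'b': at 2 (fail-walked)
pos 56 'a': at 11 (fail-walked)
pos 57 'c': at 12
pos 58 'b': at 2 (fail-walked)
pos 59 'c': at 18  → match P4@[57:59]
pos 60 'a': at 6 (fail-walked)

Result: [[7,1],[11,1],[15,5],[17,1],[23,3],[26,1],[30,5],[36,3],[41,2],[41,5],[43,1],[48,2],[48,5],[52,5],[54,1],[59,4]]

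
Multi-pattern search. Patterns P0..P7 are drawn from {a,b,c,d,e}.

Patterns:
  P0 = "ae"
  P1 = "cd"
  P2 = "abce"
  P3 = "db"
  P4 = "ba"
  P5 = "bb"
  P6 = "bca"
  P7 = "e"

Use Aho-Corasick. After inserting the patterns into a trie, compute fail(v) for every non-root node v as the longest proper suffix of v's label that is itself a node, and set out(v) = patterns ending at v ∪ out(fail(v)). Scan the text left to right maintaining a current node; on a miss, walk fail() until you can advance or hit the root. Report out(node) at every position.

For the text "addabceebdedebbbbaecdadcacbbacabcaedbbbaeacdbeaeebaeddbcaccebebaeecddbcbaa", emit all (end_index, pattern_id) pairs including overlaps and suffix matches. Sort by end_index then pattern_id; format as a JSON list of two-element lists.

Build automaton:
Trie nodes:
  n0 'ε': a→1 b→10 c→3 d→8 e→15
  n1 'a': b→5 e→2
  n2 'ae': ·  ←P0
  n3 'c': d→4
  n4 'cd': ·  ←P1
  n5 'ab': c→6
  n6 'abc': e→7
  n7 'abce': ·  ←P2
  n8 'd': b→9
  n9 'db': ·  ←P3
  n10 'b': a→11 b→12 c→13
  n11 'ba': ·  ←P4
  n12 'bb': ·  ←P5
  n13 'bc': a→14
  n14 'bca': ·  ←P6
  n15 'e': ·  ←P7

BFS fail/out derivation:
  n1('a'): parent n0 fail=0; on 'a' 0 → fail=0;  out ∅∪∅=∅
  n3('c'): parent n0 fail=0; on 'c' 0 → fail=0;  out ∅∪∅=∅
  n8('d'): parent n0 fail=0; on 'd' 0 → fail=0;  out ∅∪∅=∅
  n10('b'): parent n0 fail=0; on 'b' 0 → fail=0;  out ∅∪∅=∅
  n15('e'): parent n0 fail=0; on 'e' 0 → fail=0;  out {7}∪∅={7}
  n2('ae'): parent n1 fail=0; on 'e' 0 → fail=15;  out {0}∪{7}={0,7}
  n4('cd'): parent n3 fail=0; on 'd' 0 → fail=8;  out {1}∪∅={1}
  n5('ab'): parent n1 fail=0; on 'b' 0 → fail=10;  out ∅∪∅=∅
  n9('db'): parent n8 fail=0; on 'b' 0 → fail=10;  out {3}∪∅={3}
  n11('ba'): parent n10 fail=0; on 'a' 0 → fail=1;  out {4}∪∅={4}
  n12('bb'): parent n10 fail=0; on 'b' 0 → fail=10;  out {5}∪∅={5}
  n13('bc'): parent n10 fail=0; on 'c' 0 → fail=3;  out ∅∪∅=∅
  n6('abc'): parent n5 fail=10; on 'c' 10 → fail=13;  out ∅∪∅=∅
  n14('bca'): parent n13 fail=3; on 'a' 3→0 → fail=1;  out {6}∪∅={6}
  n7('abce'): parent n6 fail=13; on 'e' 13→3→0 → fail=15;  out {2}∪{7}={2,7}

Text stream:
i=0 'a': node 0→1
i=1 'd': node 1→8 (fail-walked)
i=2 'd': node 8→8 (fail-walked)
i=3 'a': node 8→1 (fail-walked)
i=4 'b': node 1→5
i=5 'c': node 5→6
i=6 'e': node 6→7  emit P2@[3:6],P7@[6:6]
i=7 'e': node 7→15 (fail-walked)  emit P7@[7:7]
i=8 'b': node 15→10 (fail-walked)
i=9 'd': node 10→8 (fail-walked)
i=10 'e': node 8→15 (fail-walked)  emit P7@[10:10]
i=11 'd': node 15→8 (fail-walked)
i=12 'e': node 8→15 (fail-walked)  emit P7@[12:12]
i=13 'b': node 15→10 (fail-walked)
i=14 'b': node 10→12  emit P5@[13:14]
i=15 'b': node 12→12 (fail-walked)  emit P5@[14:15]
i=16 'b': node 12→12 (fail-walked)  emit P5@[15:16]
i=17 'a': node 12→11 (fail-walked)  emit P4@[16:17]
i=18 'e': node 11→2 (fail-walked)  emit P0@[17:18],P7@[18:18]
i=19 'c': node 2→3 (fail-walked)
i=20 'd': node 3→4  emit P1@[19:20]
i=21 'a': node 4→1 (fail-walked)
i=22 'd': node 1→8 (fail-walked)
i=23 'c': node 8→3 (fail-walked)
i=24 'a': node 3→1 (fail-walked)
i=25 'c': node 1→3 (fail-walked)
i=26 'b': node 3→10 (fail-walked)
i=27 'b': node 10→12  emit P5@[26:27]
i=28 'a': node 12→11 (fail-walked)  emit P4@[27:28]
i=29 'c': node 11→3 (fail-walked)
i=30 'a': node 3→1 (fail-walked)
i=31 'b': node 1→5
i=32 'c': node 5→6
i=33 'a': node 6→14 (fail-walked)  emit P6@[31:33]
i=34 'e': node 14→2 (fail-walked)  emit P0@[33:34],P7@[34:34]
i=35 'd': node 2→8 (fail-walked)
i=36 'b': node 8→9  emit P3@[35:36]
i=37 'b': node 9→12 (fail-walked)  emit P5@[36:37]
i=38 'b': node 12→12 (fail-walked)  emit P5@[37:38]
i=39 'a': node 12→11 (fail-walked)  emit P4@[38:39]
i=40 'e': node 11→2 (fail-walked)  emit P0@[39:40],P7@[40:40]
i=41 'a': node 2→1 (fail-walked)
i=42 'c': node 1→3 (fail-walked)
i=43 'd': node 3→4  emit P1@[42:43]
i=44 'b': node 4→9 (fail-walked)  emit P3@[43:44]
i=45 'e': node 9→15 (fail-walked)  emit P7@[45:45]
i=46 'a': node 15→1 (fail-walked)
i=47 'e': node 1→2  emit P0@[46:47],P7@[47:47]
i=48 'e': node 2→15 (fail-walked)  emit P7@[48:48]
i=49 'b': node 15→10 (fail-walked)
i=50 'a': node 10→11  emit P4@[49:50]
i=51 'e': node 11→2 (fail-walked)  emit P0@[50:51],P7@[51:51]
i=52 'd': node 2→8 (fail-walked)
i=53 'd': node 8→8 (fail-walked)
i=54 'b': node 8→9  emit P3@[53:54]
i=55 'c': node 9→13 (fail-walked)
i=56 'a': node 13→14  emit P6@[54:56]
i=57 'c': node 14→3 (fail-walked)
i=58 'c': node 3→3 (fail-walked)
i=59 'e': node 3→15 (fail-walked)  emit P7@[59:59]
i=60 'b': node 15→10 (fail-walked)
i=61 'e': node 10→15 (fail-walked)  emit P7@[61:61]
i=62 'b': node 15→10 (fail-walked)
i=63 'a': node 10→11  emit P4@[62:63]
i=64 'e': node 11→2 (fail-walked)  emit P0@[63:64],P7@[64:64]
i=65 'e': node 2→15 (fail-walked)  emit P7@[65:65]
i=66 'c': node 15→3 (fail-walked)
i=67 'd': node 3→4  emit P1@[66:67]
i=68 'd': node 4→8 (fail-walked)
i=69 'b': node 8→9  emit P3@[68:69]
i=70 'c': node 9→13 (fail-walked)
i=71 'b': node 13→10 (fail-walked)
i=72 'a': node 10→11  emit P4@[71:72]
i=73 'a': node 11→1 (fail-walked)

Matches: [[6,2],[6,7],[7,7],[10,7],[12,7],[14,5],[15,5],[16,5],[17,4],[18,0],[18,7],[20,1],[27,5],[28,4],[33,6],[34,0],[34,7],[36,3],[37,5],[38,5],[39,4],[40,0],[40,7],[43,1],[44,3],[45,7],[47,0],[47,7],[48,7],[50,4],[51,0],[51,7],[54,3],[56,6],[59,7],[61,7],[63,4],[64,0],[64,7],[65,7],[67,1],[69,3],[72,4]]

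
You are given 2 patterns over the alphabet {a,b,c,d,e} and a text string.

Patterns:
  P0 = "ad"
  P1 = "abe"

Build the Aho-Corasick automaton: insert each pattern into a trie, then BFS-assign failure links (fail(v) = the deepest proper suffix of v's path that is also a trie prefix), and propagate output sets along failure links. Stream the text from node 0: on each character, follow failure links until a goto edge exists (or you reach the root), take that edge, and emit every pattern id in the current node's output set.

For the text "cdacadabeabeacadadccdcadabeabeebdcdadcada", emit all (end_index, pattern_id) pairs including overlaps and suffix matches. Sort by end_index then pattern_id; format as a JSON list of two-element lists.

Build automaton:
Trie (insert patterns):
  0='ε' goto a→1
  1='a' goto b→3 d→2
  2='ad' goto ·  ←P0
  3='ab' goto e→4
  4='abe' goto ·  ←P1

Failure links (BFS by depth):
  n1('a'): parent n0 fail=0; on 'a' 0 → fail=0;  out ∅∪∅=∅
  n2('ad'): parent n1 fail=0; on 'd' 0 → fail=0;  out {0}∪∅={0}
  n3('ab'): parent n1 fail=0; on 'b' 0 → fail=0;  out ∅∪∅=∅
  n4('abe'): parent n3 fail=0; on 'e' 0 → fail=0;  out {1}∪∅={1}

Text stream:
i=0 'c': node 0→0
i=1 'd': node 0→0
i=2 'a': node 0→1
i=3 'c': node 1→0 ·f
i=4 'a': node 0→1
i=5 'd': node 1→2  ** P0@[4:5]
i=6 'a': node 2→1 ·f
i=7 'b': node 1→3
i=8 'e': node 3→4  ** P1@[6:8]
i=9 'a': node 4→1 ·f
i=10 'b': node 1→3
i=11 'e': node 3→4  ** P1@[9:11]
i=12 'a': node 4→1 ·f
i=13 'c': node 1→0 ·f
i=14 'a': node 0→1
i=15 'd': node 1→2  ** P0@[14:15]
i=16 'a': node 2→1 ·f
i=17 'd': node 1→2  ** P0@[16:17]
i=18 'c': node 2→0 ·f
i=19 'c': node 0→0
i=20 'd': node 0→0
i=21 'c': node 0→0
i=22 'a': node 0→1
i=23 'd': node 1→2  ** P0@[22:23]
i=24 'a': node 2→1 ·f
i=25 'b': node 1→3
i=26 'e': node 3→4  ** P1@[24:26]
i=27 'a': node 4→1 ·f
i=28 'b': node 1→3
i=29 'e': node 3→4  ** P1@[27:29]
i=30 'e': node 4→0 ·f
i=31 'b': node 0→0
i=32 'd': node 0→0
i=33 'c': node 0→0
i=34 'd': node 0→0
i=35 'a': node 0→1
i=36 'd': node 1→2  ** P0@[35:36]
i=37 'c': node 2→0 ·f
i=38 'a': node 0→1
i=39 'd': node 1→2  ** P0@[38:39]
i=40 'a': node 2→1 ·f

Matches: [[5,0],[8,1],[11,1],[15,0],[17,0],[23,0],[26,1],[29,1],[36,0],[39,0]]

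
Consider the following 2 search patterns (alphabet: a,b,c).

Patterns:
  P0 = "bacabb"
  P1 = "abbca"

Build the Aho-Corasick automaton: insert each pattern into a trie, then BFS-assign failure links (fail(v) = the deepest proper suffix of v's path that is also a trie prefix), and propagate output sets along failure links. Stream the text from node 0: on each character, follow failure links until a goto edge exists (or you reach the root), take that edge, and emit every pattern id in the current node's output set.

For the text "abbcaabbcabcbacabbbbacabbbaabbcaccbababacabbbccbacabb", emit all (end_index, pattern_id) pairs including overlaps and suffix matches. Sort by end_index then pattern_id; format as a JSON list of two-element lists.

Build:
Trie nodes:
  n0 'ε': a→7 b→1
  n1 'b': a→2
  n2 'ba': c→3
  n3 'bac': a→4
  n4 'baca': b→5
  n5 'bacab': b→6
  n6 'bacabb': ·  ←P0
  n7 'a': b→8
  n8 'ab': b→9
  n9 'abb': c→10
  n10 'abbc': a→11
  n11 'abbca': ·  ←P1

BFS fail/out derivation:
  fail(1) 'b': from fail(0)=0 chase 'b': 0 ⇒ 0;  out=∅∪out(0)=∅
  fail(7) 'a': from fail(0)=0 chase 'a': 0 ⇒ 0;  out=∅∪out(0)=∅
  fail(2) 'ba': from fail(1)=0 chase 'a': 0 ⇒ 7;  out=∅∪out(7)=∅
  fail(8) 'ab': from fail(7)=0 chase 'b': 0 ⇒ 1;  out=∅∪out(1)=∅
  fail(3) 'bac': from fail(2)=7 chase 'c': 7→0 ⇒ 0;  out=∅∪out(0)=∅
  fail(9) 'abb': from fail(8)=1 chase 'b': 1→0 ⇒ 1;  out=∅∪out(1)=∅
  fail(4) 'baca': from fail(3)=0 chase 'a': 0 ⇒ 7;  out=∅∪out(7)=∅
  fail(10) 'abbc': from fail(9)=1 chase 'c': 1→0 ⇒ 0;  out=∅∪out(0)=∅
  fail(5) 'bacab': from fail(4)=7 chase 'b': 7 ⇒ 8;  out=∅∪out(8)=∅
  fail(11) 'abbca': from fail(10)=0 chase 'a': 0 ⇒ 7;  out={1}∪out(7)={1}
  fail(6) 'bacabb': from fail(5)=8 chase 'b': 8 ⇒ 9;  out={0}∪out(9)={0}

Scan:
[0] read 'a'  n0⇒n7
[1] read 'b'  n7⇒n8
[2] read 'b'  n8⇒n9
[3] read 'c'  n9⇒n10
[4] read 'a'  n10⇒n11  emit P1@[0:4]
[5] read 'a'  n11⇒n7 (via fail)
[6] read 'b'  n7⇒n8
[7] read 'b'  n8⇒n9
[8] read 'c'  n9⇒n10
[9] read 'a'  n10⇒n11  emit P1@[5:9]
[10] read 'b'  n11⇒n8 (via fail)
[11] read 'c'  n8⇒n0 (via fail)
[12] read 'b'  n0⇒n1
[13] read 'a'  n1⇒n2
[14] read 'c'  n2⇒n3
[15] read 'a'  n3⇒n4
[16] read 'b'  n4⇒n5
[17] read 'b'  n5⇒n6  emit P0@[12:17]
[18] read 'b'  n6⇒n1 (via fail)
[19] read 'b'  n1⇒n1 (via fail)
[20] read 'a'  n1⇒n2
[21] read 'c'  n2⇒n3
[22] read 'a'  n3⇒n4
[23] read 'b'  n4⇒n5
[24] read 'b'  n5⇒n6  emit P0@[19:24]
[25] read 'b'  n6⇒n1 (via fail)
[26] read 'a'  n1⇒n2
[27] read 'a'  n2⇒n7 (via fail)
[28] read 'b'  n7⇒n8
[29] read 'b'  n8⇒n9
[30] read 'c'  n9⇒n10
[31] read 'a'  n10⇒n11  emit P1@[27:31]
[32] read 'c'  n11⇒n0 (via fail)
[33] read 'c'  n0⇒n0
[34] read 'b'  n0⇒n1
[35] read 'a'  n1⇒n2
[36] read 'b'  n2⇒n8 (via fail)
[37] read 'a'  n8⇒n2 (via fail)
[38] read 'b'  n2⇒n8 (via fail)
[39] read 'a'  n8⇒n2 (via fail)
[40] read 'c'  n2⇒n3
[41] read 'a'  n3⇒n4
[42] read 'b'  n4⇒n5
[43] read 'b'  n5⇒n6  emit P0@[38:43]
[44] read 'b'  n6⇒n1 (via fail)
[45] read 'c'  n1⇒n0 (via fail)
[46] read 'c'  n0⇒n0
[47] read 'b'  n0⇒n1
[48] read 'a'  n1⇒n2
[49] read 'c'  n2⇒n3
[50] read 'a'  n3⇒n4
[51] read 'b'  n4⇒n5
[52] read 'b'  n5⇒n6  emit P0@[47:52]

Matches: [[4,1],[9,1],[17,0],[24,0],[31,1],[43,0],[52,0]]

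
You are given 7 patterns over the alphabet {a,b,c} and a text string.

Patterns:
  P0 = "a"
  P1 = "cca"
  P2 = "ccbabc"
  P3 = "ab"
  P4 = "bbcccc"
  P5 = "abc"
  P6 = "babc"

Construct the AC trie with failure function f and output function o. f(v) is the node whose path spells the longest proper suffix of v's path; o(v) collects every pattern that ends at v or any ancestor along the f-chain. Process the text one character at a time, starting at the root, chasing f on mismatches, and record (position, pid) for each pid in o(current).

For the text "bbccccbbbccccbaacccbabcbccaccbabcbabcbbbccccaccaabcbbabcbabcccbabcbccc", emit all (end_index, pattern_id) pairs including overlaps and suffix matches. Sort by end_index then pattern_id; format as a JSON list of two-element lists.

Build:
Trie nodes:
  0='ε' goto a→1 b→10 c→2
  1='a' goto b→9  ←P0
  2='c' goto c→3
  3='cc' goto a→4 b→5
  4='cca' goto ·  ←P1
  5='ccb' goto a→6
  6='ccba' goto b→7
  7='ccbab' goto c→8
  8='ccbabc' goto ·  ←P2
  9='ab' goto c→16  ←P3
  10='b' goto a→17 b→11
  11='bb' goto c→12
  12='bbc' goto c→13
  13='bbcc' goto c→14
  14='bbccc' goto c→15
  15='bbcccc' goto ·  ←P4
  16='abc' goto ·  ←P5
  17='ba' goto b→18
  18='bab' goto c→19
  19='babc' goto ·  ←P6

Failure links (BFS by depth):
  fail(1) 'a': from fail(0)=0 chase 'a': 0 ⇒ 0;  out={0}∪out(0)={0}
  fail(2) 'c': from fail(0)=0 chase 'c': 0 ⇒ 0;  out=∅∪out(0)=∅
  fail(10) 'b': from fail(0)=0 chase 'b': 0 ⇒ 0;  out=∅∪out(0)=∅
  fail(3) 'cc': from fail(2)=0 chase 'c': 0 ⇒ 2;  out=∅∪out(2)=∅
  fail(9) 'ab': from fail(1)=0 chase 'b': 0 ⇒ 10;  out={3}∪out(10)={3}
  fail(11) 'bb': from fail(10)=0 chase 'b': 0 ⇒ 10;  out=∅∪out(10)=∅
  fail(17) 'ba': from fail(10)=0 chase 'a': 0 ⇒ 1;  out=∅∪out(1)={0}
  fail(4) 'cca': from fail(3)=2 chase 'a': 2→0 ⇒ 1;  out={1}∪out(1)={0,1}
  fail(5) 'ccb': from fail(3)=2 chase 'b': 2→0 ⇒ 10;  out=∅∪out(10)=∅
  fail(12) 'bbc': from fail(11)=10 chase 'c': 10→0 ⇒ 2;  out=∅∪out(2)=∅
  fail(16) 'abc': from fail(9)=10 chase 'c': 10→0 ⇒ 2;  out={5}∪out(2)={5}
  fail(18) 'bab': from fail(17)=1 chase 'b': 1 ⇒ 9;  out=∅∪out(9)={3}
  fail(6) 'ccba': from fail(5)=10 chase 'a': 10 ⇒ 17;  out=∅∪out(17)={0}
  fail(13) 'bbcc': from fail(12)=2 chase 'c': 2 ⇒ 3;  out=∅∪out(3)=∅
  fail(19) 'babc': from fail(18)=9 chase 'c': 9 ⇒ 16;  out={6}∪out(16)={5,6}
  fail(7) 'ccbab': from fail(6)=17 chase 'b': 17 ⇒ 18;  out=∅∪out(18)={3}
  fail(14) 'bbccc': from fail(13)=3 chase 'c': 3→2 ⇒ 3;  out=∅∪out(3)=∅
  fail(8) 'ccbabc': from fail(7)=18 chase 'c': 18 ⇒ 19;  out={2}∪out(19)={2,5,6}
  fail(15) 'bbcccc': from fail(14)=3 chase 'c': 3→2 ⇒ 3;  out={4}∪out(3)={4}

Scan:
i=0 'b': node 0→10
i=1 'b': node 10→11
i=2 'c': node 11→12
i=3 'c': node 12→13
i=4 'c': node 13→14
i=5 'c': node 14→15  emit P4@[0:5]
i=6 'b': node 15→5 (via fail)
i=7 'b': node 5→11 (via fail)
i=8 'b': node 11→11 (via fail)
i=9 'c': node 11→12
i=10 'c': node 12→13
i=11 'c': node 13→14
i=12 'c': node 14→15  emit P4@[7:12]
i=13 'b': node 15→5 (via fail)
i=14 'a': node 5→6  emit P0@[14:14]
i=15 'a': node 6→1 (via fail)  emit P0@[15:15]
i=16 'c': node 1→2 (via fail)
i=17 'c': node 2→3
i=18 'c': node 3→3 (via fail)
i=19 'b': node 3→5
i=20 'a': node 5→6  emit P0@[20:20]
i=21 'b': node 6→7  emit P3@[20:21]
i=22 'c': node 7→8  emit P2@[17:22],P5@[20:22],P6@[19:22]
i=23 'b': node 8→10 (via fail)
i=24 'c': node 10→2 (via fail)
i=25 'c': node 2→3
i=26 'a': node 3→4  emit P0@[26:26],P1@[24:26]
i=27 'c': node 4→2 (via fail)
i=28 'c': node 2→3
i=29 'b': node 3→5
i=30 'a': node 5→6  emit P0@[30:30]
i=31 'b': node 6→7  emit P3@[30:31]
i=32 'c': node 7→8  emit P2@[27:32],P5@[30:32],P6@[29:32]
i=33 'b': node 8→10 (via fail)
i=34 'a': node 10→17  emit P0@[34:34]
i=35 'b': node 17→18  emit P3@[34:35]
i=36 'c': node 18→19  emit P5@[34:36],P6@[33:36]
i=37 'b': node 19→10 (via fail)
i=38 'b': node 10→11
i=39 'b': node 11→11 (via fail)
i=40 'c': node 11→12
i=41 'c': node 12→13
i=42 'c': node 13→14
i=43 'c': node 14→15  emit P4@[38:43]
i=44 'a': node 15→4 (via fail)  emit P0@[44:44],P1@[42:44]
i=45 'c': node 4→2 (via fail)
i=46 'c': node 2→3
i=47 'a': node 3→4  emit P0@[47:47],P1@[45:47]
i=48 'a': node 4→1 (via fail)  emit P0@[48:48]
i=49 'b': node 1→9  emit P3@[48:49]
i=50 'c': node 9→16  emit P5@[48:50]
i=51 'b': node 16→10 (via fail)
i=52 'b': node 10→11
i=53 'a': node 11→17 (via fail)  emit P0@[53:53]
i=54 'b': node 17→18  emit P3@[53:54]
i=55 'c': node 18→19  emit P5@[53:55],P6@[52:55]
i=56 'b': node 19→10 (via fail)
i=57 'a': node 10→17  emit P0@[57:57]
i=58 'b': node 17→18  emit P3@[57:58]
i=59 'c': node 18→19  emit P5@[57:59],P6@[56:59]
i=60 'c': node 19→3 (via fail)
i=61 'c': node 3→3 (via fail)
i=62 'b': node 3→5
i=63 'a': node 5→6  emit P0@[63:63]
i=64 'b': node 6→7  emit P3@[63:64]
i=65 'c': node 7→8  emit P2@[60:65],P5@[63:65],P6@[62:65]
i=66 'b': node 8→10 (via fail)
i=67 'c': node 10→2 (via fail)
i=68 'c': node 2→3
i=69 'c': node 3→3 (via fail)

Result: [[5,4],[12,4],[14,0],[15,0],[20,0],[21,3],[22,2],[22,5],[22,6],[26,0],[26,1],[30,0],[31,3],[32,2],[32,5],[32,6],[34,0],[35,3],[36,5],[36,6],[43,4],[44,0],[44,1],[47,0],[47,1],[48,0],[49,3],[50,5],[53,0],[54,3],[55,5],[55,6],[57,0],[58,3],[59,5],[59,6],[63,0],[64,3],[65,2],[65,5],[65,6]]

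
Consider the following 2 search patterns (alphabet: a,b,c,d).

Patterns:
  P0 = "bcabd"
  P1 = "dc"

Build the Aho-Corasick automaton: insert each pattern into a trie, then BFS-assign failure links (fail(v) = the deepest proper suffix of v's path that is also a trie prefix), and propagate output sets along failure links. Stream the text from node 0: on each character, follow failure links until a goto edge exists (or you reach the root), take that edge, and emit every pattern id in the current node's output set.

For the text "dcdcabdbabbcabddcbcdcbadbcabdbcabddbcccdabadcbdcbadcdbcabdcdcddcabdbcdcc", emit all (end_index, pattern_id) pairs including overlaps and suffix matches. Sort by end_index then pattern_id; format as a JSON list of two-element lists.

Build:
Trie (insert patterns):
  0='ε' goto b→1 d→6
  1='b' goto c→2
  2='bc' goto a→3
  3='bca' goto b→4
  4='bcab' goto d→5
  5='bcabd' goto ·  [P0 ends]
  6='d' goto c→7
  7='dc' goto ·  [P1 ends]

BFS fail/out derivation:
  fail(1) 'b': from fail(0)=0 chase 'b': 0 ⇒ 0;  out=∅∪out(0)=∅
  fail(6) 'd': from fail(0)=0 chase 'd': 0 ⇒ 0;  out=∅∪out(0)=∅
  fail(2) 'bc': from fail(1)=0 chase 'c': 0 ⇒ 0;  out=∅∪out(0)=∅
  fail(7) 'dc': from fail(6)=0 chase 'c': 0 ⇒ 0;  out={1}∪out(0)={1}
  fail(3) 'bca': from fail(2)=0 chase 'a': 0 ⇒ 0;  out=∅∪out(0)=∅
  fail(4) 'bcab': from fail(3)=0 chase 'b': 0 ⇒ 1;  out=∅∪out(1)=∅
  fail(5) 'bcabd': from fail(4)=1 chase 'd': 1→0 ⇒ 6;  out={0}∪out(6)={0}

Scan:
pos 0 'd': at 6
pos 1 'c': at 7  → match P1@[0:1]
pos 2 'd': at 6 ·f
pos 3 'c': at 7  → match P1@[2:3]
pos 4 'a': at 0 ·f
pos 5 'b': at 1
pos 6 'd': at 6 ·f
pos 7 'b': at 1 ·f
pos 8 'a': at 0 ·f
pos 9 'b': at 1
pos 10 'b': at 1 ·f
pos 11 'c': at 2
pos 12 'a': at 3
pos 13 'b': at 4
pos 14 'd': at 5  → match P0@[10:14]
pos 15 'd': at 6 ·f
pos 16 'c': at 7  → match P1@[15:16]
pos 17 'b': at 1 ·f
pos 18 'c': at 2
pos 19 'd': at 6 ·f
pos 20 'c': at 7  → match P1@[19:20]
pos 21 'b': at 1 ·f
pos 22 'a': at 0 ·f
pos 23 'd': at 6
pos 24 'b': at 1 ·f
pos 25 'c': at 2
pos 26 'a': at 3
pos 27 'b': at 4
pos 28 'd': at 5  → match P0@[24:28]
pos 29 'b': at 1 ·f
pos 30 'c': at 2
pos 31 'a': at 3
pos 32 'b': at 4
pos 33 'd': at 5  → match P0@[29:33]
pos 34 'd': at 6 ·f
pos 35 'b': at 1 ·f
pos 36 'c': at 2
pos 37 'c': at 0 ·f
pos 38 'c': at 0
pos 39 'd': at 6
pos 40 'a': at 0 ·f
pos 41 'b': at 1
pos 42 'a': at 0 ·f
pos 43 'd': at 6
pos 44 'c': at 7  → match P1@[43:44]
pos 45 'b': at 1 ·f
pos 46 'd': at 6 ·f
pos 47 'c': at 7  → match P1@[46:47]
pos 48 'b': at 1 ·f
pos 49 'a': at 0 ·f
pos 50 'd': at 6
pos 51 'c': at 7  → match P1@[50:51]
pos 52 'd': at 6 ·f
pos 53 'b': at 1 ·f
pos 54 'c': at 2
pos 55 'a': at 3
pos 56 'b': at 4
pos 57 'd': at 5  → match P0@[53:57]
pos 58 'c': at 7 ·f  → match P1@[57:58]
pos 59 'd': at 6 ·f
pos 60 'c': at 7  → match P1@[59:60]
pos 61 'd': at 6 ·f
pos 62 'd': at 6 ·f
pos 63 'c': at 7  → match P1@[62:63]
pos 64 'a': at 0 ·f
pos 65 'b': at 1
pos 66 'd': at 6 ·f
pos 67 'b': at 1 ·f
pos 68 'c': at 2
pos 69 'd': at 6 ·f
pos 70 'c': at 7  → match P1@[69:70]
pos 71 'c': at 0 ·f

Result: [[1,1],[3,1],[14,0],[16,1],[20,1],[28,0],[33,0],[44,1],[47,1],[51,1],[57,0],[58,1],[60,1],[63,1],[70,1]]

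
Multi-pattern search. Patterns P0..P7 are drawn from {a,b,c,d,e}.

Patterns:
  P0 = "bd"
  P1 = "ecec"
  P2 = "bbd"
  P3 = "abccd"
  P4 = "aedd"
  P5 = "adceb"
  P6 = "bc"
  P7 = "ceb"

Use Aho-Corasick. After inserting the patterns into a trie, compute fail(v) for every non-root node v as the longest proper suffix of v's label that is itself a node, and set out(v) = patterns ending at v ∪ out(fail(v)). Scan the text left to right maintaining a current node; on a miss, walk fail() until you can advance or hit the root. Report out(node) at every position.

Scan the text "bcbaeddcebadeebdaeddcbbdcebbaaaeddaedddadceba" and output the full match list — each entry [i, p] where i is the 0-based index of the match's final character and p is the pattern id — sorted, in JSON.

Build automaton:
Trie (insert patterns):
  n0 'ε': a→9 b→1 c→22 e→3
  n1 'b': b→7 c→21 d→2
  n2 'bd': ·  ←P0
  n3 'e': c→4
  n4 'ec': e→5
  n5 'ece': c→6
  n6 'ecec': ·  ←P1
  n7 'bb': d→8
  n8 'bbd': ·  ←P2
  n9 'a': b→10 d→17 e→14
  n10 'ab': c→11
  n11 'abc': c→12
  n12 'abcc': d→13
  n13 'abccd': ·  ←P3
  n14 'ae': d→15
  n15 'aed': d→16
  n16 'aedd': ·  ←P4
  n17 'ad': c→18
  n18 'adc': e→19
  n19 'adce': b→20
  n20 'adceb': ·  ←P5
  n21 'bc': ·  ←P6
  n22 'c': e→23
  n23 'ce': b→24
  n24 'ceb': ·  ←P7

Failure links (BFS by depth):
  fail(1) 'b': from fail(0)=0 chase 'b': 0 ⇒ 0;  out=∅∪out(0)=∅
  fail(3) 'e': from fail(0)=0 chase 'e': 0 ⇒ 0;  out=∅∪out(0)=∅
  fail(9) 'a': from fail(0)=0 chase 'a': 0 ⇒ 0;  out=∅∪out(0)=∅
  fail(22) 'c': from fail(0)=0 chase 'c': 0 ⇒ 0;  out=∅∪out(0)=∅
  fail(2) 'bd': from fail(1)=0 chase 'd': 0 ⇒ 0;  out={0}∪out(0)={0}
  fail(4) 'ec': from fail(3)=0 chase 'c': 0 ⇒ 22;  out=∅∪out(22)=∅
  fail(7) 'bb': from fail(1)=0 chase 'b': 0 ⇒ 1;  out=∅∪out(1)=∅
  fail(10) 'ab': from fail(9)=0 chase 'b': 0 ⇒ 1;  out=∅∪out(1)=∅
  fail(14) 'ae': from fail(9)=0 chase 'e': 0 ⇒ 3;  out=∅∪out(3)=∅
  fail(17) 'ad': from fail(9)=0 chase 'd': 0 ⇒ 0;  out=∅∪out(0)=∅
  fail(21) 'bc': from fail(1)=0 chase 'c': 0 ⇒ 22;  out={6}∪out(22)={6}
  fail(23) 'ce': from fail(22)=0 chase 'e': 0 ⇒ 3;  out=∅∪out(3)=∅
  fail(5) 'ece': from fail(4)=22 chase 'e': 22 ⇒ 23;  out=∅∪out(23)=∅
  fail(8) 'bbd': from fail(7)=1 chase 'd': 1 ⇒ 2;  out={2}∪out(2)={0,2}
  fail(11) 'abc': from fail(10)=1 chase 'c': 1 ⇒ 21;  out=∅∪out(21)={6}
  fail(15) 'aed': from fail(14)=3 chase 'd': 3→0 ⇒ 0;  out=∅∪out(0)=∅
  fail(18) 'adc': from fail(17)=0 chase 'c': 0 ⇒ 22;  out=∅∪out(22)=∅
  fail(24) 'ceb': from fail(23)=3 chase 'b': 3→0 ⇒ 1;  out={7}∪out(1)={7}
  fail(6) 'ecec': from fail(5)=23 chase 'c': 23→3 ⇒ 4;  out={1}∪out(4)={1}
  fail(12) 'abcc': from fail(11)=21 chase 'c': 21→22→0 ⇒ 22;  out=∅∪out(22)=∅
  fail(16) 'aedd': from fail(15)=0 chase 'd': 0 ⇒ 0;  out={4}∪out(0)={4}
  fail(19) 'adce': from fail(18)=22 chase 'e': 22 ⇒ 23;  out=∅∪out(23)=∅
  fail(13) 'abccd': from fail(12)=22 chase 'd': 22→0 ⇒ 0;  out={3}∪out(0)={3}
  fail(20) 'adceb': from fail(19)=23 chase 'b': 23 ⇒ 24;  out={5}∪out(24)={5,7}

Scan:
pos 0 'b': at 1
pos 1 'c': at 21  → match P6@[0:1]
pos 2 'b': at 1 (fail-walked)
pos 3 'a': at 9 (fail-walked)
pos 4 'e': at 14
pos 5 'd': at 15
pos 6 'd': at 16  → match P4@[3:6]
pos 7 'c': at 22 (fail-walked)
pos 8 'e': at 23
pos 9 'b': at 24  → match P7@[7:9]
pos 10 'a': at 9 (fail-walked)
pos 11 'd': at 17
pos 12 'e': at 3 (fail-walked)
pos 13 'e': at 3 (fail-walked)
pos 14 'b': at 1 (fail-walked)
pos 15 'd': at 2  → match P0@[14:15]
pos 16 'a': at 9 (fail-walked)
pos 17 'e': at 14
pos 18 'd': at 15
pos 19 'd': at 16  → match P4@[16:19]
pos 20 'c': at 22 (fail-walked)
pos 21 'b': at 1 (fail-walked)
pos 22 'b': at 7
pos 23 'd': at 8  → match P0@[22:23],P2@[21:23]
pos 24 'c': at 22 (fail-walked)
pos 25 'e': at 23
pos 26 'b': at 24  → match P7@[24:26]
pos 27 'b': at 7 (fail-walked)
pos 28 'a': at 9 (fail-walked)
pos 29 'a': at 9 (fail-walked)
pos 30 'a': at 9 (fail-walked)
pos 31 'e': at 14
pos 32 'd': at 15
pos 33 'd': at 16  → match P4@[30:33]
pos 34 'a': at 9 (fail-walked)
pos 35 'e': at 14
pos 36 'd': at 15
pos 37 'd': at 16  → match P4@[34:37]
pos 38 'd': at 0 (fail-walked)
pos 39 'a': at 9
pos 40 'd': at 17
pos 41 'c': at 18
pos 42 'e': at 19
pos 43 'b': at 20  → match P5@[39:43],P7@[41:43]
pos 44 'a': at 9 (fail-walked)

Matches: [[1,6],[6,4],[9,7],[15,0],[19,4],[23,0],[23,2],[26,7],[33,4],[37,4],[43,5],[43,7]]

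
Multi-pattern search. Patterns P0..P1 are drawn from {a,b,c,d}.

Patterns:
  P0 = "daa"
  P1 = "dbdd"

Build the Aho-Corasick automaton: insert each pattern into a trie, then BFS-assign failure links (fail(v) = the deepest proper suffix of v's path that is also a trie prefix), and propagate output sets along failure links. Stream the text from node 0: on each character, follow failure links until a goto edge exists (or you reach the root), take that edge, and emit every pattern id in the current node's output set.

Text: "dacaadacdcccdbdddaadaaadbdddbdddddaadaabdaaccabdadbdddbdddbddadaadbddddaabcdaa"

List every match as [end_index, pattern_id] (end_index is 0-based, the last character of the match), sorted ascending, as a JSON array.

Build:
Trie nodes:
  0='ε' goto d→1
  1='d' goto a→2 b→4
  2='da' goto a→3
  3='daa' goto ·  ←P0
  4='db' goto d→5
  5='dbd' goto d→6
  6='dbdd' goto ·  ←P1

BFS fail/out derivation:
  fail(1) 'd': from fail(0)=0 chase 'd': 0 ⇒ 0;  out=∅∪out(0)=∅
  fail(2) 'da': from fail(1)=0 chase 'a': 0 ⇒ 0;  out=∅∪out(0)=∅
  fail(4) 'db': from fail(1)=0 chase 'b': 0 ⇒ 0;  out=∅∪out(0)=∅
  fail(3) 'daa': from fail(2)=0 chase 'a': 0 ⇒ 0;  out={0}∪out(0)={0}
  fail(5) 'dbd': from fail(4)=0 chase 'd': 0 ⇒ 1;  out=∅∪out(1)=∅
  fail(6) 'dbdd': from fail(5)=1 chase 'd': 1→0 ⇒ 1;  out={1}∪out(1)={1}

Run:
i=0 'd': node 0→1
i=1 'a': node 1→2
i=2 'c': node 2→0 (via fail)
i=3 'a': node 0→0
i=4 'a': node 0→0
i=5 'd': node 0→1
i=6 'a': node 1→2
i=7 'c': node 2→0 (via fail)
i=8 'd': node 0→1
i=9 'c': node 1→0 (via fail)
i=10 'c': node 0→0
i=11 'c': node 0→0
i=12 'd': node 0→1
i=13 'b': node 1→4
i=14 'd': node 4→5
i=15 'd': node 5→6  → match P1@[12:15]
i=16 'd': node 6→1 (via fail)
i=17 'a': node 1→2
i=18 'a': node 2→3  → match P0@[16:18]
i=19 'd': node 3→1 (via fail)
i=20 'a': node 1→2
i=21 'a': node 2→3  → match P0@[19:21]
i=22 'a': node 3→0 (via fail)
i=23 'd': node 0→1
i=24 'b': node 1→4
i=25 'd': node 4→5
i=26 'd': node 5→6  → match P1@[23:26]
i=27 'd': node 6→1 (via fail)
i=28 'b': node 1→4
i=29 'd': node 4→5
i=30 'd': node 5→6  → match P1@[27:30]
i=31 'd': node 6→1 (via fail)
i=32 'd': node 1→1 (via fail)
i=33 'd': node 1→1 (via fail)
i=34 'a': node 1→2
i=35 'a': node 2→3  → match P0@[33:35]
i=36 'd': node 3→1 (via fail)
i=37 'a': node 1→2
i=38 'a': node 2→3  → match P0@[36:38]
i=39 'b': node 3→0 (via fail)
i=40 'd': node 0→1
i=41 'a': node 1→2
i=42 'a': node 2→3  → match P0@[40:42]
i=43 'c': node 3→0 (via fail)
i=44 'c': node 0→0
i=45 'a': node 0→0
i=46 'b': node 0→0
i=47 'd': node 0→1
i=48 'a': node 1→2
i=49 'd': node 2→1 (via fail)
i=50 'b': node 1→4
i=51 'd': node 4→5
i=52 'd': node 5→6  → match P1@[49:52]
i=53 'd': node 6→1 (via fail)
i=54 'b': node 1→4
i=55 'd': node 4→5
i=56 'd': node 5→6  → match P1@[53:56]
i=57 'd': node 6→1 (via fail)
i=58 'b': node 1→4
i=59 'd': node 4→5
i=60 'd': node 5→6  → match P1@[57:60]
i=61 'a': node 6→2 (via fail)
i=62 'd': node 2→1 (via fail)
i=63 'a': node 1→2
i=64 'a': node 2→3  → match P0@[62:64]
i=65 'd': node 3→1 (via fail)
i=66 'b': node 1→4
i=67 'd': node 4→5
i=68 'd': node 5→6  → match P1@[65:68]
i=69 'd': node 6→1 (via fail)
i=70 'd': node 1→1 (via fail)
i=71 'a': node 1→2
i=72 'a': node 2→3  → match P0@[70:72]
i=73 'b': node 3→0 (via fail)
i=74 'c': node 0→0
i=75 'd': node 0→1
i=76 'a': node 1→2
i=77 'a': node 2→3  → match P0@[75:77]

Matches: [[15,1],[18,0],[21,0],[26,1],[30,1],[35,0],[38,0],[42,0],[52,1],[56,1],[60,1],[64,0],[68,1],[72,0],[77,0]]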